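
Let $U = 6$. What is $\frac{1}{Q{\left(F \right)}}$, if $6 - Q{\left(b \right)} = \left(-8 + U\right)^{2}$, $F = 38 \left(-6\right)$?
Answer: $\frac{1}{2} \approx 0.5$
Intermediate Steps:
$F = -228$
$Q{\left(b \right)} = 2$ ($Q{\left(b \right)} = 6 - \left(-8 + 6\right)^{2} = 6 - \left(-2\right)^{2} = 6 - 4 = 2$)
$\frac{1}{Q{\left(F \right)}} = \frac{1}{2}$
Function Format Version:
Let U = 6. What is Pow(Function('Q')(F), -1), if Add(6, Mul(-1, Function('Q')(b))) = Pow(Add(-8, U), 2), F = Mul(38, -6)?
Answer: Rational(1, 2) ≈ 0.50000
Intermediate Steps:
F = -228
Function('Q')(b) = 2 (Function('Q')(b) = Add(6, Mul(-1, Pow(Add(-8, 6), 2))) = Add(6, Mul(-1, Pow(-2, 2))) = Add(6, Mul(-1, 4)) = Add(6, -4) = 2)
Pow(Function('Q')(F), -1) = Pow(2, -1) = Rational(1, 2)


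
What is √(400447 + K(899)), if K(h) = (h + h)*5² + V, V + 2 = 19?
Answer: √445414 ≈ 667.39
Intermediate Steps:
V = 17 (V = -2 + 19 = 17)
K(h) = 17 + 50*h (K(h) = (h + h)*5² + 17 = (2*h)*25 + 17 = 50*h + 17 = 17 + 50*h)
√(400447 + K(899)) = √(400447 + (17 + 50*899)) = √(400447 + (17 + 44950)) = √(400447 + 44967) = √445414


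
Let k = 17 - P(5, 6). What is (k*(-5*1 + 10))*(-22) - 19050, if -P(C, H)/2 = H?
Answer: -22240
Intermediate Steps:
P(C, H) = -2*H
k = 29 (k = 17 - (-2)*6 = 17 - 1*(-12) = 17 + 12 = 29)
(k*(-5*1 + 10))*(-22) - 19050 = (29*(-5*1 + 10))*(-22) - 19050 = (29*(-5 + 10))*(-22) - 19050 = (29*5)*(-22) - 19050 = 145*(-22) - 19050 = -3190 - 19050 = -22240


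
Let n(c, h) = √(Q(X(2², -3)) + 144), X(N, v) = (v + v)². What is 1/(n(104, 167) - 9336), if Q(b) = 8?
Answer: -1167/10895093 - √38/43580372 ≈ -0.00010725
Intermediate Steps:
X(N, v) = 4*v² (X(N, v) = (2*v)² = 4*v²)
n(c, h) = 2*√38 (n(c, h) = √(8 + 144) = √152 = 2*√38)
1/(n(104, 167) - 9336) = 1/(2*√38 - 9336) = 1/(-9336 + 2*√38)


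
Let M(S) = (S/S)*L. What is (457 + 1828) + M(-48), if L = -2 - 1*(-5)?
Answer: 2288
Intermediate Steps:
L = 3 (L = -2 + 5 = 3)
M(S) = 3 (M(S) = (S/S)*3 = 1*3 = 3)
(457 + 1828) + M(-48) = (457 + 1828) + 3 = 2285 + 3 = 2288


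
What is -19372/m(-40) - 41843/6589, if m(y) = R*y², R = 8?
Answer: -165808127/21084800 ≈ -7.8639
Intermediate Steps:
m(y) = 8*y²
-19372/m(-40) - 41843/6589 = -19372/(8*(-40)²) - 41843/6589 = -19372/(8*1600) - 41843*1/6589 = -19372/12800 - 41843/6589 = -19372*1/12800 - 41843/6589 = -4843/3200 - 41843/6589 = -165808127/21084800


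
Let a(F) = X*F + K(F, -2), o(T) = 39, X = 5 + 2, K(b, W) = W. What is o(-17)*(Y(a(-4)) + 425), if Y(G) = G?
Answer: 15405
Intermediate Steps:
X = 7
a(F) = -2 + 7*F (a(F) = 7*F - 2 = -2 + 7*F)
o(-17)*(Y(a(-4)) + 425) = 39*((-2 + 7*(-4)) + 425) = 39*((-2 - 28) + 425) = 39*(-30 + 425) = 39*395 = 15405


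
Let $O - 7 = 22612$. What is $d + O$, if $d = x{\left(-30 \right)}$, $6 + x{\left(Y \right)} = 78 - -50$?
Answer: $22741$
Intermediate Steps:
$O = 22619$ ($O = 7 + 22612 = 22619$)
$x{\left(Y \right)} = 122$ ($x{\left(Y \right)} = -6 + \left(78 - -50\right) = -6 + \left(78 + 50\right) = -6 + 128 = 122$)
$d = 122$
$d + O = 122 + 22619 = 22741$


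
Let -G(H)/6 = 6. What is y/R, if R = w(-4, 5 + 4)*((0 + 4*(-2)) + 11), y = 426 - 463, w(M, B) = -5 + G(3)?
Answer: 37/123 ≈ 0.30081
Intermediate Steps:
G(H) = -36 (G(H) = -6*6 = -36)
w(M, B) = -41 (w(M, B) = -5 - 36 = -41)
y = -37
R = -123 (R = -41*((0 + 4*(-2)) + 11) = -41*((0 - 8) + 11) = -41*(-8 + 11) = -41*3 = -123)
y/R = -37/(-123) = -37*(-1/123) = 37/123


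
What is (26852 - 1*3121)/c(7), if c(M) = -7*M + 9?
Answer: -23731/40 ≈ -593.28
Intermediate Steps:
c(M) = 9 - 7*M
(26852 - 1*3121)/c(7) = (26852 - 1*3121)/(9 - 7*7) = (26852 - 3121)/(9 - 49) = 23731/(-40) = 23731*(-1/40) = -23731/40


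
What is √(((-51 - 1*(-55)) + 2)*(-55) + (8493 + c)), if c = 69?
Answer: 14*√42 ≈ 90.730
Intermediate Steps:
√(((-51 - 1*(-55)) + 2)*(-55) + (8493 + c)) = √(((-51 - 1*(-55)) + 2)*(-55) + (8493 + 69)) = √(((-51 + 55) + 2)*(-55) + 8562) = √((4 + 2)*(-55) + 8562) = √(6*(-55) + 8562) = √(-330 + 8562) = √8232 = 14*√42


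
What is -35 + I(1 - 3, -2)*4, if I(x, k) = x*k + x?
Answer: -27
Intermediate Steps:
I(x, k) = x + k*x (I(x, k) = k*x + x = x + k*x)
-35 + I(1 - 3, -2)*4 = -35 + ((1 - 3)*(1 - 2))*4 = -35 - 2*(-1)*4 = -35 + 2*4 = -35 + 8 = -27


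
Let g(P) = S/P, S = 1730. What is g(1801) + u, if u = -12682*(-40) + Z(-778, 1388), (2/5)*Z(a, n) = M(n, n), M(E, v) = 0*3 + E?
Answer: 919862480/1801 ≈ 5.1075e+5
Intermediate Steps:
M(E, v) = E (M(E, v) = 0 + E = E)
Z(a, n) = 5*n/2
g(P) = 1730/P
u = 510750 (u = -12682*(-40) + (5/2)*1388 = 507280 + 3470 = 510750)
g(1801) + u = 1730/1801 + 510750 = 919862480/1801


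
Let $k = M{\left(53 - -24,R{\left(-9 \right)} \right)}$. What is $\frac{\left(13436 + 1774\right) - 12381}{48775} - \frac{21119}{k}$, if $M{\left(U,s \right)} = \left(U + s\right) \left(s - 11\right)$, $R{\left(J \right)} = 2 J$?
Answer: $\frac{1034919644}{83454025} \approx 12.401$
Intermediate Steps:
$M{\left(U,s \right)} = \left(-11 + s\right) \left(U + s\right)$ ($M{\left(U,s \right)} = \left(U + s\right) \left(-11 + s\right) = \left(-11 + s\right) \left(U + s\right)$)
$k = -1711$ ($k = \left(2 \left(-9\right)\right)^{2} - 11 \left(53 - -24\right) - 11 \cdot 2 \left(-9\right) + \left(53 - -24\right) 2 \left(-9\right) = \left(-18\right)^{2} - 11 \left(53 + 24\right) - -198 + \left(53 + 24\right) \left(-18\right) = 324 - 847 + 198 + 77 \left(-18\right) = 324 - 847 + 198 - 1386 = -1711$)
$\frac{\left(13436 + 1774\right) - 12381}{48775} - \frac{21119}{k} = \frac{\left(13436 + 1774\right) - 12381}{48775} - \frac{21119}{-1711} = \left(15210 - 12381\right) \frac{1}{48775} - - \frac{21119}{1711} = 2829 \cdot \frac{1}{48775} + \frac{21119}{1711} = \frac{2829}{48775} + \frac{21119}{1711} = \frac{1034919644}{83454025}$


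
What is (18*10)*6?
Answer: 1080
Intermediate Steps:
(18*10)*6 = 180*6 = 1080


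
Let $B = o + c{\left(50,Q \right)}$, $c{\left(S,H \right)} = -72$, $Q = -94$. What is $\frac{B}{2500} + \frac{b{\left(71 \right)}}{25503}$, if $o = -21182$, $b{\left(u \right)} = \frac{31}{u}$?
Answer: $- \frac{19242408301}{2263391250} \approx -8.5016$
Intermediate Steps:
$B = -21254$ ($B = -21182 - 72 = -21254$)
$\frac{B}{2500} + \frac{b{\left(71 \right)}}{25503} = - \frac{21254}{2500} + \frac{31 \cdot \frac{1}{71}}{25503} = \left(-21254\right) \frac{1}{2500} + 31 \cdot \frac{1}{71} \cdot \frac{1}{25503} = - \frac{10627}{1250} + \frac{31}{71} \cdot \frac{1}{25503} = - \frac{10627}{1250} + \frac{31}{1810713} = - \frac{19242408301}{2263391250}$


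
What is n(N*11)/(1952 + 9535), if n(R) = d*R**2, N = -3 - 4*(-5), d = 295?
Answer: 10315855/11487 ≈ 898.05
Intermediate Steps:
N = 17 (N = -3 + 20 = 17)
n(R) = 295*R**2
n(N*11)/(1952 + 9535) = (295*(17*11)**2)/(1952 + 9535) = (295*187**2)/11487 = (295*34969)*(1/11487) = 10315855*(1/11487) = 10315855/11487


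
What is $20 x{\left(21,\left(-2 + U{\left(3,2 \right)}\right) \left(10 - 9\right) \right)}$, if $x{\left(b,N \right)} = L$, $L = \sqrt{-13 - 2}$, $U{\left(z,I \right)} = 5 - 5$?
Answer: $20 i \sqrt{15} \approx 77.46 i$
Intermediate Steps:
$U{\left(z,I \right)} = 0$
$L = i \sqrt{15}$ ($L = \sqrt{-15} = i \sqrt{15} \approx 3.873 i$)
$x{\left(b,N \right)} = i \sqrt{15}$
$20 x{\left(21,\left(-2 + U{\left(3,2 \right)}\right) \left(10 - 9\right) \right)} = 20 i \sqrt{15}$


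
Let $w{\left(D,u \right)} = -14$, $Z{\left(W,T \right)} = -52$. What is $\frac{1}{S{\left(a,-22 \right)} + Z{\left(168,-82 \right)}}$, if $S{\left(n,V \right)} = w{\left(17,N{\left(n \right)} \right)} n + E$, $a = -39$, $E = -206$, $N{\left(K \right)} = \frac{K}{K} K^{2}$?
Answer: $\frac{1}{288} \approx 0.0034722$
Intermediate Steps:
$N{\left(K \right)} = K^{2}$ ($N{\left(K \right)} = 1 K^{2} = K^{2}$)
$S{\left(n,V \right)} = -206 - 14 n$ ($S{\left(n,V \right)} = - 14 n - 206 = -206 - 14 n$)
$\frac{1}{S{\left(a,-22 \right)} + Z{\left(168,-82 \right)}} = \frac{1}{\left(-206 - -546\right) - 52} = \frac{1}{\left(-206 + 546\right) - 52} = \frac{1}{340 - 52} = \frac{1}{288}$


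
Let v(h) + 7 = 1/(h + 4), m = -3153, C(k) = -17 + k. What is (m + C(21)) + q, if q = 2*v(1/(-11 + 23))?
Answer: -154963/49 ≈ -3162.5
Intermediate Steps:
v(h) = -7 + 1/(4 + h) (v(h) = -7 + 1/(h + 4) = -7 + 1/(4 + h))
q = -662/49 (q = 2*((-27 - 7/(-11 + 23))/(4 + 1/(-11 + 23))) = 2*((-27 - 7/12)/(4 + 1/12)) = 2*((-27 - 7*1/12)/(4 + 1/12)) = 2*((-27 - 7/12)/(49/12)) = 2*((12/49)*(-331/12)) = 2*(-331/49) = -662/49 ≈ -13.510)
(m + C(21)) + q = (-3153 + (-17 + 21)) - 662/49 = (-3153 + 4) - 662/49 = -3149 - 662/49 = -154963/49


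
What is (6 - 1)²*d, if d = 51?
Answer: 1275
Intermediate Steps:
(6 - 1)²*d = (6 - 1)²*51 = 5²*51 = 25*51 = 1275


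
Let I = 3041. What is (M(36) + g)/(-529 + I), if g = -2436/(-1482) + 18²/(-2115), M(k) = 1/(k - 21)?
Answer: 271163/437427120 ≈ 0.00061990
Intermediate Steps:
M(k) = 1/(-21 + k)
g = 86518/58045 (g = -2436*(-1/1482) + 324*(-1/2115) = 406/247 - 36/235 = 86518/58045 ≈ 1.4905)
(M(36) + g)/(-529 + I) = (1/(-21 + 36) + 86518/58045)/(-529 + 3041) = (1/15 + 86518/58045)/2512 = (1/15 + 86518/58045)*(1/2512) = (271163/174135)*(1/2512) = 271163/437427120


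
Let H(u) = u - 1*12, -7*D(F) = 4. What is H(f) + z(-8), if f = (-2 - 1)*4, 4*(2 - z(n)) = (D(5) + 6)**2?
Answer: -1439/49 ≈ -29.367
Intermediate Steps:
D(F) = -4/7 (D(F) = -1/7*4 = -4/7)
z(n) = -263/49 (z(n) = 2 - (-4/7 + 6)**2/4 = 2 - (38/7)**2/4 = 2 - 1/4*1444/49 = 2 - 361/49 = -263/49)
f = -12 (f = -3*4 = -12)
H(u) = -12 + u (H(u) = u - 12 = -12 + u)
H(f) + z(-8) = (-12 - 12) - 263/49 = -24 - 263/49 = -1439/49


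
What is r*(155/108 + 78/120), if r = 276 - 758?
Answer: -135683/135 ≈ -1005.1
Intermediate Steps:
r = -482
r*(155/108 + 78/120) = -482*(155/108 + 78/120) = -482*(155*(1/108) + 78*(1/120)) = -482*(155/108 + 13/20) = -482*563/270 = -135683/135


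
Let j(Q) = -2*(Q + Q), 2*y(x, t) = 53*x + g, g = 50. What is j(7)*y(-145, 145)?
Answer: 106890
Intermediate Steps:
y(x, t) = 25 + 53*x/2 (y(x, t) = (53*x + 50)/2 = (50 + 53*x)/2 = 25 + 53*x/2)
j(Q) = -4*Q
j(7)*y(-145, 145) = (-4*7)*(25 + (53/2)*(-145)) = -28*(25 - 7685/2) = -28*(-7635/2) = 106890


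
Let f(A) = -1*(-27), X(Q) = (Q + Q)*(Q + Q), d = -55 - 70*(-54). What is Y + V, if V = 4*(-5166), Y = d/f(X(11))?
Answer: -554203/27 ≈ -20526.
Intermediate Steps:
d = 3725 (d = -55 + 3780 = 3725)
X(Q) = 4*Q² (X(Q) = (2*Q)*(2*Q) = 4*Q²)
f(A) = 27
Y = 3725/27 ≈ 137.96
V = -20664
Y + V = 3725/27 - 20664 = -554203/27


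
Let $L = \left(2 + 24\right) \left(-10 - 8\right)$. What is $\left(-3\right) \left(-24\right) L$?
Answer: $-33696$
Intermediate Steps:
$L = -468$ ($L = 26 \left(-18\right) = -468$)
$\left(-3\right) \left(-24\right) L = \left(-3\right) \left(-24\right) \left(-468\right) = 72 \left(-468\right) = -33696$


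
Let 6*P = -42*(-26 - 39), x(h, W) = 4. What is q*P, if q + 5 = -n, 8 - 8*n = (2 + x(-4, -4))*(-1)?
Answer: -12285/4 ≈ -3071.3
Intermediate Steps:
n = 7/4 (n = 1 - (2 + 4)*(-1)/8 = 1 - 3*(-1)/4 = 1 - ⅛*(-6) = 1 + ¾ = 7/4 ≈ 1.7500)
q = -27/4 (q = -5 - 1*7/4 = -5 - 7/4 = -27/4 ≈ -6.7500)
P = 455 (P = (-42*(-26 - 39))/6 = (-42*(-65))/6 = (⅙)*2730 = 455)
q*P = -27/4*455 = -12285/4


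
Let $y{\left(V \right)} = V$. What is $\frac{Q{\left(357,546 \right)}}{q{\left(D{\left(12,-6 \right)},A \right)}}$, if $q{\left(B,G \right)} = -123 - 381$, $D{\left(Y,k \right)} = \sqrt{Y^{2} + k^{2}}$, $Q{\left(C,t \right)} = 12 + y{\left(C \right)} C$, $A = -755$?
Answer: $- \frac{42487}{168} \approx -252.9$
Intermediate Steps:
$Q{\left(C,t \right)} = 12 + C^{2}$ ($Q{\left(C,t \right)} = 12 + C C = 12 + C^{2}$)
$q{\left(B,G \right)} = -504$
$\frac{Q{\left(357,546 \right)}}{q{\left(D{\left(12,-6 \right)},A \right)}} = \frac{12 + 357^{2}}{-504} = \left(12 + 127449\right) \left(- \frac{1}{504}\right) = 127461 \left(- \frac{1}{504}\right) = - \frac{42487}{168}$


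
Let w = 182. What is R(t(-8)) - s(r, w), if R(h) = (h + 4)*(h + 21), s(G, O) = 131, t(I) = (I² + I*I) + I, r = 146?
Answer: 17353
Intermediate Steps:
t(I) = I + 2*I² (t(I) = (I² + I²) + I = 2*I² + I = I + 2*I²)
R(h) = (4 + h)*(21 + h)
R(t(-8)) - s(r, w) = (84 + (-8*(1 + 2*(-8)))² + 25*(-8*(1 + 2*(-8)))) - 1*131 = (84 + (-8*(1 - 16))² + 25*(-8*(1 - 16))) - 131 = (84 + (-8*(-15))² + 25*(-8*(-15))) - 131 = (84 + 120² + 25*120) - 131 = (84 + 14400 + 3000) - 131 = 17484 - 131 = 17353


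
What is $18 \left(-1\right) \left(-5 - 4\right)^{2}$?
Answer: $-1458$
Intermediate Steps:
$18 \left(-1\right) \left(-5 - 4\right)^{2} = - 18 \left(-9\right)^{2} = \left(-18\right) 81 = -1458$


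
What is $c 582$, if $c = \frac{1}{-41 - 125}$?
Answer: $- \frac{291}{83} \approx -3.506$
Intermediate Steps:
$c = - \frac{1}{166}$ ($c = \frac{1}{-166} = - \frac{1}{166} \approx -0.0060241$)
$c 582 = \left(- \frac{1}{166}\right) 582 = - \frac{291}{83}$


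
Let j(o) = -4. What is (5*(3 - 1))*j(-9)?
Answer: -40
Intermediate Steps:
(5*(3 - 1))*j(-9) = (5*(3 - 1))*(-4) = (5*2)*(-4) = 10*(-4) = -40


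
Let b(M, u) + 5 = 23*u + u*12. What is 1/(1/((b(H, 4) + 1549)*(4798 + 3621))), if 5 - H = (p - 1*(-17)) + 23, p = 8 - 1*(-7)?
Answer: 14177596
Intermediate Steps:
p = 15 (p = 8 + 7 = 15)
H = -50 (H = 5 - ((15 - 1*(-17)) + 23) = 5 - ((15 + 17) + 23) = 5 - (32 + 23) = 5 - 1*55 = 5 - 55 = -50)
b(M, u) = -5 + 35*u (b(M, u) = -5 + (23*u + u*12) = -5 + (23*u + 12*u) = -5 + 35*u)
1/(1/((b(H, 4) + 1549)*(4798 + 3621))) = 1/(1/(((-5 + 35*4) + 1549)*(4798 + 3621))) = 1/(1/(((-5 + 140) + 1549)*8419)) = 1/(1/((135 + 1549)*8419)) = 1/(1/(1684*8419)) = 1/(1/14177596) = 14177596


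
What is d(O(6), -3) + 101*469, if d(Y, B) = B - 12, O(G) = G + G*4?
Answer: 47354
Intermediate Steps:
O(G) = 5*G (O(G) = G + 4*G = 5*G)
d(Y, B) = -12 + B
d(O(6), -3) + 101*469 = (-12 - 3) + 101*469 = -15 + 47369 = 47354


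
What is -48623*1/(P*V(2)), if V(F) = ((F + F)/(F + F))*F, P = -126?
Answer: 48623/252 ≈ 192.95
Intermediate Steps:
V(F) = F (V(F) = ((2*F)/((2*F)))*F = ((2*F)*(1/(2*F)))*F = 1*F = F)
-48623*1/(P*V(2)) = -48623/(2*(-126)) = -48623/(-252) = -48623*(-1/252) = 48623/252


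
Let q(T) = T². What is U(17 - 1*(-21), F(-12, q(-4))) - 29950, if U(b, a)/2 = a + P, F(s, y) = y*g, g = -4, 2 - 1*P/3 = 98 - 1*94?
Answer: -30090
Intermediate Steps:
P = -6 (P = 6 - 3*(98 - 1*94) = 6 - 3*(98 - 94) = 6 - 3*4 = 6 - 12 = -6)
F(s, y) = -4*y (F(s, y) = y*(-4) = -4*y)
U(b, a) = -12 + 2*a (U(b, a) = 2*(a - 6) = 2*(-6 + a) = -12 + 2*a)
U(17 - 1*(-21), F(-12, q(-4))) - 29950 = (-12 + 2*(-4*(-4)²)) - 29950 = (-12 + 2*(-4*16)) - 29950 = (-12 + 2*(-64)) - 29950 = (-12 - 128) - 29950 = -140 - 29950 = -30090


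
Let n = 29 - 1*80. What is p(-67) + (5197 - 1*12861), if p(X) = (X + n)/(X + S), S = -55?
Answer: -467445/61 ≈ -7663.0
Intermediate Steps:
n = -51 (n = 29 - 80 = -51)
p(X) = (-51 + X)/(-55 + X) (p(X) = (X - 51)/(X - 55) = (-51 + X)/(-55 + X))
p(-67) + (5197 - 1*12861) = (-51 - 67)/(-55 - 67) + (5197 - 1*12861) = -118/(-122) + (5197 - 12861) = -1/122*(-118) - 7664 = 59/61 - 7664 = -467445/61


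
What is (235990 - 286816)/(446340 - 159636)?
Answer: -8471/47784 ≈ -0.17728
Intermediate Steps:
(235990 - 286816)/(446340 - 159636) = -50826/286704 = -50826*1/286704 = -8471/47784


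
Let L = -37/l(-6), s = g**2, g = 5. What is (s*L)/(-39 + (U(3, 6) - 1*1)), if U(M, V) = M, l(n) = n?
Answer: -25/6 ≈ -4.1667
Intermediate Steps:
s = 25 (s = 5**2 = 25)
L = 37/6 (L = -37/(-6) = -37*(-1/6) = 37/6 ≈ 6.1667)
(s*L)/(-39 + (U(3, 6) - 1*1)) = (25*(37/6))/(-39 + (3 - 1*1)) = 925/(6*(-39 + (3 - 1))) = 925/(6*(-39 + 2)) = (925/6)/(-37) = (925/6)*(-1/37) = -25/6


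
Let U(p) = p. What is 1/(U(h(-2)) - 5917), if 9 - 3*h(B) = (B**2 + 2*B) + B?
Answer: -3/17740 ≈ -0.00016911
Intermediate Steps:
h(B) = 3 - B - B**2/3 (h(B) = 3 - ((B**2 + 2*B) + B)/3 = 3 - (B**2 + 3*B)/3 = 3 + (-B - B**2/3) = 3 - B - B**2/3)
1/(U(h(-2)) - 5917) = 1/((3 - 1*(-2) - 1/3*(-2)**2) - 5917) = 1/((3 + 2 - 1/3*4) - 5917) = 1/((3 + 2 - 4/3) - 5917) = 1/(11/3 - 5917) = 1/(-17740/3) = -3/17740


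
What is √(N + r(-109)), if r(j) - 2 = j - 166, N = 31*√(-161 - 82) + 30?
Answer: 3*√(-27 + 31*I*√3) ≈ 12.204 + 19.798*I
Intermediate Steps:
N = 30 + 279*I*√3 (N = 31*√(-243) + 30 = 31*(9*I*√3) + 30 = 279*I*√3 + 30 = 30 + 279*I*√3 ≈ 30.0 + 483.24*I)
r(j) = -164 + j (r(j) = 2 + (j - 166) = 2 + (-166 + j) = -164 + j)
√(N + r(-109)) = √((30 + 279*I*√3) + (-164 - 109)) = √((30 + 279*I*√3) - 273) = √(-243 + 279*I*√3)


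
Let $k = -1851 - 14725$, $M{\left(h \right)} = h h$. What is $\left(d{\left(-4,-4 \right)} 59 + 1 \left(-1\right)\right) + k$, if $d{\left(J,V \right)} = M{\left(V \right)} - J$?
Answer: $-15397$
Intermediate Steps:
$M{\left(h \right)} = h^{2}$
$d{\left(J,V \right)} = V^{2} - J$
$k = -16576$ ($k = -1851 - 14725 = -16576$)
$\left(d{\left(-4,-4 \right)} 59 + 1 \left(-1\right)\right) + k = \left(\left(\left(-4\right)^{2} - -4\right) 59 + 1 \left(-1\right)\right) - 16576 = \left(\left(16 + 4\right) 59 - 1\right) - 16576 = \left(20 \cdot 59 - 1\right) - 16576 = \left(1180 - 1\right) - 16576 = 1179 - 16576 = -15397$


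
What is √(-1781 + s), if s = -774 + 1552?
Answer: I*√1003 ≈ 31.67*I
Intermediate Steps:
s = 778
√(-1781 + s) = √(-1781 + 778) = √(-1003) = I*√1003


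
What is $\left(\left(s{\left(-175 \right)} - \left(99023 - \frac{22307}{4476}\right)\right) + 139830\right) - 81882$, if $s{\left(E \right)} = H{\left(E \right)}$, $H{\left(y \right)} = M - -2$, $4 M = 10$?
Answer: $- \frac{183809251}{4476} \approx -41066.0$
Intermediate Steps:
$M = \frac{5}{2}$ ($M = \frac{1}{4} \cdot 10 = \frac{5}{2} \approx 2.5$)
$H{\left(y \right)} = \frac{9}{2}$ ($H{\left(y \right)} = \frac{5}{2} - -2 = \frac{5}{2} + 2 = \frac{9}{2}$)
$s{\left(E \right)} = \frac{9}{2}$
$\left(\left(s{\left(-175 \right)} - \left(99023 - \frac{22307}{4476}\right)\right) + 139830\right) - 81882 = \left(\left(\frac{9}{2} - \left(99023 - \frac{22307}{4476}\right)\right) + 139830\right) - 81882 = \left(\left(\frac{9}{2} - \frac{443204641}{4476}\right) + 139830\right) - 81882 = \left(- \frac{443184499}{4476} + 139830\right) - 81882 = \frac{182694581}{4476} - 81882 = - \frac{183809251}{4476}$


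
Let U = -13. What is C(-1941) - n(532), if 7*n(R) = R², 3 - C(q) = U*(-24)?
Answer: -40741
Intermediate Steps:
C(q) = -309 (C(q) = 3 - (-13)*(-24) = 3 - 1*312 = 3 - 312 = -309)
n(R) = R²/7
C(-1941) - n(532) = -309 - 532²/7 = -309 - 283024/7 = -309 - 1*40432 = -309 - 40432 = -40741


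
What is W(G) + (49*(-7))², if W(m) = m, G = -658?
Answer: 116991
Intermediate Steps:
W(G) + (49*(-7))² = -658 + (49*(-7))² = -658 + (-343)² = -658 + 117649 = 116991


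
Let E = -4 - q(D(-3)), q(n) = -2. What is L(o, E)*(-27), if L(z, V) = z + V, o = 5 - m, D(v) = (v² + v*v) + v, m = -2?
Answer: -135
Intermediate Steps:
D(v) = v + 2*v² (D(v) = (v² + v²) + v = 2*v² + v = v + 2*v²)
E = -2 (E = -4 - 1*(-2) = -4 + 2 = -2)
o = 7 (o = 5 - 1*(-2) = 5 + 2 = 7)
L(z, V) = V + z
L(o, E)*(-27) = (-2 + 7)*(-27) = 5*(-27) = -135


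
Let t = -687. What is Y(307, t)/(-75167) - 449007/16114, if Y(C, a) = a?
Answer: -33739438851/1211241038 ≈ -27.855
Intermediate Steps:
Y(307, t)/(-75167) - 449007/16114 = -687/(-75167) - 449007/16114 = -687*(-1/75167) - 449007*1/16114 = 687/75167 - 449007/16114 = -33739438851/1211241038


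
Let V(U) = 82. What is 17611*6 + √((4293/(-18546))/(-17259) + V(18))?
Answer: 105666 + √857186460471574/3233186 ≈ 1.0568e+5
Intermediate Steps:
17611*6 + √((4293/(-18546))/(-17259) + V(18)) = 17611*6 + √((4293/(-18546))/(-17259) + 82) = 105666 + √((4293*(-1/18546))*(-1/17259) + 82) = 105666 + √(-1431/6182*(-1/17259) + 82) = 105666 + √(477/35565046 + 82) = 105666 + √(2916334249/35565046) = 105666 + √857186460471574/3233186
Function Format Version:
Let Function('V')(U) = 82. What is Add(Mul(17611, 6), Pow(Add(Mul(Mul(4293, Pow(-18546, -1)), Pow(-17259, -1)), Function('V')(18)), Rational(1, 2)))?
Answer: Add(105666, Mul(Rational(1, 3233186), Pow(857186460471574, Rational(1, 2)))) ≈ 1.0568e+5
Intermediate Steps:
Add(Mul(17611, 6), Pow(Add(Mul(Mul(4293, Pow(-18546, -1)), Pow(-17259, -1)), Function('V')(18)), Rational(1, 2))) = Add(Mul(17611, 6), Pow(Add(Mul(Mul(4293, Pow(-18546, -1)), Pow(-17259, -1)), 82), Rational(1, 2))) = Add(105666, Pow(Add(Mul(Mul(4293, Rational(-1, 18546)), Rational(-1, 17259)), 82), Rational(1, 2))) = Add(105666, Pow(Add(Mul(Rational(-1431, 6182), Rational(-1, 17259)), 82), Rational(1, 2))) = Add(105666, Pow(Add(Rational(477, 35565046), 82), Rational(1, 2))) = Add(105666, Pow(Rational(2916334249, 35565046), Rational(1, 2))) = Add(105666, Mul(Rational(1, 3233186), Pow(857186460471574, Rational(1, 2))))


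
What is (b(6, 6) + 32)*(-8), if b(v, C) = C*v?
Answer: -544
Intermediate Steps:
(b(6, 6) + 32)*(-8) = (6*6 + 32)*(-8) = (36 + 32)*(-8) = 68*(-8) = -544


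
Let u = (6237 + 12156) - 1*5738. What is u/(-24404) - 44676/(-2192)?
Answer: 33204167/1671674 ≈ 19.863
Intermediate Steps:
u = 12655 (u = 18393 - 5738 = 12655)
u/(-24404) - 44676/(-2192) = 12655/(-24404) - 44676/(-2192) = 12655*(-1/24404) - 44676*(-1/2192) = -12655/24404 + 11169/548 = 33204167/1671674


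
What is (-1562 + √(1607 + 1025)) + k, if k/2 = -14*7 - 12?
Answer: -1782 + 2*√658 ≈ -1730.7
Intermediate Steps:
k = -220 (k = 2*(-14*7 - 12) = 2*(-98 - 12) = 2*(-110) = -220)
(-1562 + √(1607 + 1025)) + k = (-1562 + √(1607 + 1025)) - 220 = (-1562 + √2632) - 220 = (-1562 + 2*√658) - 220 = -1782 + 2*√658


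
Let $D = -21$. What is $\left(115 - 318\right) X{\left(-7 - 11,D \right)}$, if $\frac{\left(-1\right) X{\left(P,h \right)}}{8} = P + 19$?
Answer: $1624$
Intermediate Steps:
$X{\left(P,h \right)} = -152 - 8 P$ ($X{\left(P,h \right)} = - 8 \left(P + 19\right) = - 8 \left(19 + P\right) = -152 - 8 P$)
$\left(115 - 318\right) X{\left(-7 - 11,D \right)} = \left(115 - 318\right) \left(-152 - 8 \left(-7 - 11\right)\right) = - 203 \left(-152 - 8 \left(-7 - 11\right)\right) = - 203 \left(-152 - -144\right) = - 203 \left(-152 + 144\right) = \left(-203\right) \left(-8\right) = 1624$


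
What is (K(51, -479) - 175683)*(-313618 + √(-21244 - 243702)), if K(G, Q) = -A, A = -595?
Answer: 54910748384 - 175088*I*√264946 ≈ 5.4911e+10 - 9.0123e+7*I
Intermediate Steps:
K(G, Q) = 595 (K(G, Q) = -1*(-595) = 595)
(K(51, -479) - 175683)*(-313618 + √(-21244 - 243702)) = (595 - 175683)*(-313618 + √(-21244 - 243702)) = -175088*(-313618 + √(-264946)) = -175088*(-313618 + I*√264946) = 54910748384 - 175088*I*√264946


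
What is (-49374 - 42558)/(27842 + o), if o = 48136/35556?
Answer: -204295887/61874893 ≈ -3.3018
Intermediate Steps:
o = 12034/8889 (o = 48136*(1/35556) = 12034/8889 ≈ 1.3538)
(-49374 - 42558)/(27842 + o) = (-49374 - 42558)/(27842 + 12034/8889) = -91932/247499572/8889 = -91932*8889/247499572 = -204295887/61874893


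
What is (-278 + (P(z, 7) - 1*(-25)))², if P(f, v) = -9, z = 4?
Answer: 68644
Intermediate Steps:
(-278 + (P(z, 7) - 1*(-25)))² = (-278 + (-9 - 1*(-25)))² = (-278 + (-9 + 25))² = (-278 + 16)² = (-262)² = 68644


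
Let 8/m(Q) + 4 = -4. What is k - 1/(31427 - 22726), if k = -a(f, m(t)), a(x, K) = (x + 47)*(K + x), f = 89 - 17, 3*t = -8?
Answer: -73514750/8701 ≈ -8449.0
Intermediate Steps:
t = -8/3 (t = (⅓)*(-8) = -8/3 ≈ -2.6667)
m(Q) = -1 (m(Q) = 8/(-4 - 4) = 8/(-8) = 8*(-⅛) = -1)
f = 72
a(x, K) = (47 + x)*(K + x)
k = -8449 (k = -(72² + 47*(-1) + 47*72 - 1*72) = -(5184 - 47 + 3384 - 72) = -1*8449 = -8449)
k - 1/(31427 - 22726) = -8449 - 1/(31427 - 22726) = -8449 - 1/8701 = -73514750/8701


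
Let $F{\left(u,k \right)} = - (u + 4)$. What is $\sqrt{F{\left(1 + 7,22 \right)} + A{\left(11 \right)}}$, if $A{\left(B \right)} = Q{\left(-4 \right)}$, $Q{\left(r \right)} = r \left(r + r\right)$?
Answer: $2 \sqrt{5} \approx 4.4721$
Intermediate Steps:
$Q{\left(r \right)} = 2 r^{2}$ ($Q{\left(r \right)} = r 2 r = 2 r^{2}$)
$A{\left(B \right)} = 32$ ($A{\left(B \right)} = 2 \left(-4\right)^{2} = 2 \cdot 16 = 32$)
$F{\left(u,k \right)} = -4 - u$ ($F{\left(u,k \right)} = - (4 + u) = -4 - u$)
$\sqrt{F{\left(1 + 7,22 \right)} + A{\left(11 \right)}} = \sqrt{\left(-4 - \left(1 + 7\right)\right) + 32} = \sqrt{\left(-4 - 8\right) + 32} = \sqrt{-12 + 32} = \sqrt{20} = 2 \sqrt{5}$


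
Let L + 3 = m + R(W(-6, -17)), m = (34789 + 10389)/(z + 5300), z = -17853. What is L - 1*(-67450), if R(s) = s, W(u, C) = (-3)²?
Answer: 846729990/12553 ≈ 67452.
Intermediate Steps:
W(u, C) = 9
m = -45178/12553 (m = (34789 + 10389)/(-17853 + 5300) = 45178/(-12553) = 45178*(-1/12553) = -45178/12553 ≈ -3.5990)
L = 30140/12553 (L = -3 + (-45178/12553 + 9) = -3 + 67799/12553 = 30140/12553 ≈ 2.4010)
L - 1*(-67450) = 30140/12553 - 1*(-67450) = 30140/12553 + 67450 = 846729990/12553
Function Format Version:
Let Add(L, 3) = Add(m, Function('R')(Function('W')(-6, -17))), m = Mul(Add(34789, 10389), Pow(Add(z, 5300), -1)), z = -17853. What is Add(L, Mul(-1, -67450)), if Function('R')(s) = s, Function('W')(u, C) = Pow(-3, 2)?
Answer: Rational(846729990, 12553) ≈ 67452.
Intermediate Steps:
Function('W')(u, C) = 9
m = Rational(-45178, 12553) (m = Mul(Add(34789, 10389), Pow(Add(-17853, 5300), -1)) = Mul(45178, Pow(-12553, -1)) = Mul(45178, Rational(-1, 12553)) = Rational(-45178, 12553) ≈ -3.5990)
L = Rational(30140, 12553) (L = Add(-3, Add(Rational(-45178, 12553), 9)) = Add(-3, Rational(67799, 12553)) = Rational(30140, 12553) ≈ 2.4010)
Add(L, Mul(-1, -67450)) = Add(Rational(30140, 12553), Mul(-1, -67450)) = Add(Rational(30140, 12553), 67450) = Rational(846729990, 12553)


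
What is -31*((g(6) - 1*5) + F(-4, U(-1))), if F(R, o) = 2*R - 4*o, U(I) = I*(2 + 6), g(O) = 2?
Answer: -651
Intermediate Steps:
U(I) = 8*I (U(I) = I*8 = 8*I)
F(R, o) = -4*o + 2*R
-31*((g(6) - 1*5) + F(-4, U(-1))) = -31*((2 - 1*5) + (-32*(-1) + 2*(-4))) = -31*((2 - 5) + (-4*(-8) - 8)) = -31*(-3 + (32 - 8)) = -31*(-3 + 24) = -31*21 = -651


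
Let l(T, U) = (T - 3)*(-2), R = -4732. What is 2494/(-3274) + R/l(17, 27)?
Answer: 275406/1637 ≈ 168.24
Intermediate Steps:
l(T, U) = 6 - 2*T (l(T, U) = (-3 + T)*(-2) = 6 - 2*T)
2494/(-3274) + R/l(17, 27) = 2494/(-3274) - 4732/(6 - 2*17) = 2494*(-1/3274) - 4732/(6 - 34) = -1247/1637 - 4732/(-28) = -1247/1637 - 4732*(-1/28) = -1247/1637 + 169 = 275406/1637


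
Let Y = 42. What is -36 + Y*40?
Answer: 1644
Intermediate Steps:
-36 + Y*40 = -36 + 42*40 = -36 + 1680 = 1644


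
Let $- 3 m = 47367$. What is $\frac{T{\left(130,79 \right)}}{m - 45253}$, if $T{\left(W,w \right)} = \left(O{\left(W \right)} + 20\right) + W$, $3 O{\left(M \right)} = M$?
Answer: $- \frac{290}{91563} \approx -0.0031672$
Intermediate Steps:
$m = -15789$ ($m = \left(- \frac{1}{3}\right) 47367 = -15789$)
$O{\left(M \right)} = \frac{M}{3}$
$T{\left(W,w \right)} = 20 + \frac{4 W}{3}$ ($T{\left(W,w \right)} = \left(\frac{W}{3} + 20\right) + W = \left(20 + \frac{W}{3}\right) + W = 20 + \frac{4 W}{3}$)
$\frac{T{\left(130,79 \right)}}{m - 45253} = \frac{20 + \frac{4}{3} \cdot 130}{-15789 - 45253} = \frac{20 + \frac{520}{3}}{-61042} = \frac{580}{3} \left(- \frac{1}{61042}\right) = - \frac{290}{91563}$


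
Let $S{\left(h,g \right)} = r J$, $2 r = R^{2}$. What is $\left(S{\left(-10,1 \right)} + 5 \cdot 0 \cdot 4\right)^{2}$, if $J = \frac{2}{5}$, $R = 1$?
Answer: $\frac{1}{25} \approx 0.04$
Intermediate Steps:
$r = \frac{1}{2}$ ($r = \frac{1^{2}}{2} = \frac{1}{2} \cdot 1 = \frac{1}{2} \approx 0.5$)
$J = \frac{2}{5}$ ($J = 2 \cdot \frac{1}{5} = \frac{2}{5} \approx 0.4$)
$S{\left(h,g \right)} = \frac{1}{5}$ ($S{\left(h,g \right)} = \frac{1}{2} \cdot \frac{2}{5} = \frac{1}{5}$)
$\left(S{\left(-10,1 \right)} + 5 \cdot 0 \cdot 4\right)^{2} = \left(\frac{1}{5} + 5 \cdot 0 \cdot 4\right)^{2} = \left(\frac{1}{5} + 0 \cdot 4\right)^{2} = \left(\frac{1}{5} + 0\right)^{2} = \left(\frac{1}{5}\right)^{2} = \frac{1}{25}$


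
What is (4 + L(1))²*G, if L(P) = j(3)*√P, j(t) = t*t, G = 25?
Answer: 4225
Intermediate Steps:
j(t) = t²
L(P) = 9*√P (L(P) = 3²*√P = 9*√P)
(4 + L(1))²*G = (4 + 9*√1)²*25 = (4 + 9*1)²*25 = (4 + 9)²*25 = 13²*25 = 169*25 = 4225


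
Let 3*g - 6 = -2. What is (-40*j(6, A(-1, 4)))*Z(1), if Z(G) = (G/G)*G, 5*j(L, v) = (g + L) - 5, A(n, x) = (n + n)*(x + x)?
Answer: -56/3 ≈ -18.667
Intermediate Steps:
g = 4/3 (g = 2 + (⅓)*(-2) = 2 - ⅔ = 4/3 ≈ 1.3333)
A(n, x) = 4*n*x (A(n, x) = (2*n)*(2*x) = 4*n*x)
j(L, v) = -11/15 + L/5 (j(L, v) = ((4/3 + L) - 5)/5 = (-11/3 + L)/5 = -11/15 + L/5)
Z(G) = G (Z(G) = 1*G = G)
(-40*j(6, A(-1, 4)))*Z(1) = -40*(-11/15 + (⅕)*6)*1 = -40*(-11/15 + 6/5)*1 = -40*7/15*1 = -56/3*1 = -56/3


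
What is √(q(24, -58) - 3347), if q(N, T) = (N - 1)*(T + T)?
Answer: I*√6015 ≈ 77.556*I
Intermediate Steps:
q(N, T) = 2*T*(-1 + N) (q(N, T) = (-1 + N)*(2*T) = 2*T*(-1 + N))
√(q(24, -58) - 3347) = √(2*(-58)*(-1 + 24) - 3347) = √(2*(-58)*23 - 3347) = √(-2668 - 3347) = √(-6015) = I*√6015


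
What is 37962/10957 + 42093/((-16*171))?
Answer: -39705441/3330928 ≈ -11.920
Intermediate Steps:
37962/10957 + 42093/((-16*171)) = 37962*(1/10957) + 42093/(-2736) = 37962/10957 + 42093*(-1/2736) = 37962/10957 - 4677/304 = -39705441/3330928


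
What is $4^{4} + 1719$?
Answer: $1975$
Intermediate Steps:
$4^{4} + 1719 = 256 + 1719 = 1975$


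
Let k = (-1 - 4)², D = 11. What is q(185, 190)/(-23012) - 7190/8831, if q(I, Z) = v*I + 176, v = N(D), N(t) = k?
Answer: -207853911/203218972 ≈ -1.0228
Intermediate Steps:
k = 25 (k = (-5)² = 25)
N(t) = 25
v = 25
q(I, Z) = 176 + 25*I (q(I, Z) = 25*I + 176 = 176 + 25*I)
q(185, 190)/(-23012) - 7190/8831 = (176 + 25*185)/(-23012) - 7190/8831 = (176 + 4625)*(-1/23012) - 7190*1/8831 = 4801*(-1/23012) - 7190/8831 = -4801/23012 - 7190/8831 = -207853911/203218972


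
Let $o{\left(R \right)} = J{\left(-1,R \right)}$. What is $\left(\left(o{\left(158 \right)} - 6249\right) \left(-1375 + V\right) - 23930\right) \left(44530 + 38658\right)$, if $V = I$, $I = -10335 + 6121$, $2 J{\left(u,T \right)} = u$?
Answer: $2903637667294$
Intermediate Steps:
$J{\left(u,T \right)} = \frac{u}{2}$
$o{\left(R \right)} = - \frac{1}{2}$ ($o{\left(R \right)} = \frac{1}{2} \left(-1\right) = - \frac{1}{2}$)
$I = -4214$
$V = -4214$
$\left(\left(o{\left(158 \right)} - 6249\right) \left(-1375 + V\right) - 23930\right) \left(44530 + 38658\right) = \left(\left(- \frac{1}{2} - 6249\right) \left(-1375 - 4214\right) - 23930\right) \left(44530 + 38658\right) = \left(\left(- \frac{12499}{2}\right) \left(-5589\right) - 23930\right) 83188 = \left(\frac{69856911}{2} - 23930\right) 83188 = \frac{69809051}{2} \cdot 83188 = 2903637667294$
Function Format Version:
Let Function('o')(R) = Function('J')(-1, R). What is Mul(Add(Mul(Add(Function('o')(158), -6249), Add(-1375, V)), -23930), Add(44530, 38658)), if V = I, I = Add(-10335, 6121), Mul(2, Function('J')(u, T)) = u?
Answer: 2903637667294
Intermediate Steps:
Function('J')(u, T) = Mul(Rational(1, 2), u)
Function('o')(R) = Rational(-1, 2) (Function('o')(R) = Mul(Rational(1, 2), -1) = Rational(-1, 2))
I = -4214
V = -4214
Mul(Add(Mul(Add(Function('o')(158), -6249), Add(-1375, V)), -23930), Add(44530, 38658)) = Mul(Add(Mul(Add(Rational(-1, 2), -6249), Add(-1375, -4214)), -23930), Add(44530, 38658)) = Mul(Add(Mul(Rational(-12499, 2), -5589), -23930), 83188) = Mul(Add(Rational(69856911, 2), -23930), 83188) = Mul(Rational(69809051, 2), 83188) = 2903637667294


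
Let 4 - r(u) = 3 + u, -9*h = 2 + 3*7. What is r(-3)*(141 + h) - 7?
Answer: 4921/9 ≈ 546.78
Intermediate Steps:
h = -23/9 (h = -(2 + 3*7)/9 = -(2 + 21)/9 = -⅑*23 = -23/9 ≈ -2.5556)
r(u) = 1 - u (r(u) = 4 - (3 + u) = 4 + (-3 - u) = 1 - u)
r(-3)*(141 + h) - 7 = (1 - 1*(-3))*(141 - 23/9) - 7 = (1 + 3)*(1246/9) - 7 = 4*(1246/9) - 7 = 4984/9 - 7 = 4921/9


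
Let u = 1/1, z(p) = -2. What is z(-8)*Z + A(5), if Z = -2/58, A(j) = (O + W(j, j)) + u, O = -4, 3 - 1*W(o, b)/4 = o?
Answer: -317/29 ≈ -10.931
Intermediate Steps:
W(o, b) = 12 - 4*o
u = 1
A(j) = 9 - 4*j (A(j) = (-4 + (12 - 4*j)) + 1 = (8 - 4*j) + 1 = 9 - 4*j)
Z = -1/29 (Z = -2*1/58 = -1/29 ≈ -0.034483)
z(-8)*Z + A(5) = -2*(-1/29) + (9 - 4*5) = 2/29 + (9 - 20) = 2/29 - 11 = -317/29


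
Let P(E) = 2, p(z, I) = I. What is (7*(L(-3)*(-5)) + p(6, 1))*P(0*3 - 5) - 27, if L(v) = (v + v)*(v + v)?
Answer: -2545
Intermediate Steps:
L(v) = 4*v² (L(v) = (2*v)*(2*v) = 4*v²)
(7*(L(-3)*(-5)) + p(6, 1))*P(0*3 - 5) - 27 = (7*((4*(-3)²)*(-5)) + 1)*2 - 27 = (7*((4*9)*(-5)) + 1)*2 - 27 = (7*(36*(-5)) + 1)*2 - 27 = (7*(-180) + 1)*2 - 27 = (-1260 + 1)*2 - 27 = -1259*2 - 27 = -2518 - 27 = -2545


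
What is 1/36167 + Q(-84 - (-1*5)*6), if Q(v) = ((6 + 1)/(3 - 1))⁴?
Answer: 86836983/578672 ≈ 150.06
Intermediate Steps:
Q(v) = 2401/16 (Q(v) = (7/2)⁴ = 2401/16)
1/36167 + Q(-84 - (-1*5)*6) = 1/36167 + 2401/16 = 86836983/578672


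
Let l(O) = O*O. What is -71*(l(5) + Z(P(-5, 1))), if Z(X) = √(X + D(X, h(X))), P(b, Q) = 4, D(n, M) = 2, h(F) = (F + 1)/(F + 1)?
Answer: -1775 - 71*√6 ≈ -1948.9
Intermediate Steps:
h(F) = 1 (h(F) = (1 + F)/(1 + F) = 1)
Z(X) = √(2 + X) (Z(X) = √(X + 2) = √(2 + X))
l(O) = O²
-71*(l(5) + Z(P(-5, 1))) = -71*(5² + √(2 + 4)) = -71*(25 + √6) = -1775 - 71*√6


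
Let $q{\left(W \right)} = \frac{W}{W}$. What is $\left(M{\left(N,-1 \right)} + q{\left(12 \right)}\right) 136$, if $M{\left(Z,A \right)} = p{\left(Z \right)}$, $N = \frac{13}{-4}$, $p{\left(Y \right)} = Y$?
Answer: $-306$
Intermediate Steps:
$N = - \frac{13}{4}$ ($N = 13 \left(- \frac{1}{4}\right) = - \frac{13}{4} \approx -3.25$)
$M{\left(Z,A \right)} = Z$
$q{\left(W \right)} = 1$
$\left(M{\left(N,-1 \right)} + q{\left(12 \right)}\right) 136 = \left(- \frac{13}{4} + 1\right) 136 = \left(- \frac{9}{4}\right) 136 = -306$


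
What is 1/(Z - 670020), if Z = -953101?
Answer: -1/1623121 ≈ -6.1610e-7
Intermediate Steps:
1/(Z - 670020) = 1/(-953101 - 670020) = 1/(-1623121) = -1/1623121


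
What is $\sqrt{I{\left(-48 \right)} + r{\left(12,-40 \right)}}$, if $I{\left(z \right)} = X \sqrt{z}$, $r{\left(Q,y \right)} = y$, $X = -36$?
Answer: $2 \sqrt{-10 - 36 i \sqrt{3}} \approx 10.31 - 12.096 i$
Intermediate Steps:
$I{\left(z \right)} = - 36 \sqrt{z}$
$\sqrt{I{\left(-48 \right)} + r{\left(12,-40 \right)}} = \sqrt{- 36 \sqrt{-48} - 40} = \sqrt{- 36 \cdot 4 i \sqrt{3} - 40} = \sqrt{- 144 i \sqrt{3} - 40} = \sqrt{-40 - 144 i \sqrt{3}}$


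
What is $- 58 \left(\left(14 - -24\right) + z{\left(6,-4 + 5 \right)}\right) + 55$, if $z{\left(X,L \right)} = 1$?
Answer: $-2207$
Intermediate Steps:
$- 58 \left(\left(14 - -24\right) + z{\left(6,-4 + 5 \right)}\right) + 55 = - 58 \left(\left(14 - -24\right) + 1\right) + 55 = - 58 \left(\left(14 + 24\right) + 1\right) + 55 = - 58 \left(38 + 1\right) + 55 = \left(-58\right) 39 + 55 = -2262 + 55 = -2207$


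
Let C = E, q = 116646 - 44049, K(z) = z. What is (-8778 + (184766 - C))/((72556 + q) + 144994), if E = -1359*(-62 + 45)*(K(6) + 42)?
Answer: -932956/290147 ≈ -3.2155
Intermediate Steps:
E = 1108944 (E = -1359*(-62 + 45)*(6 + 42) = -(-23103)*48 = -1359*(-816) = 1108944)
q = 72597
C = 1108944
(-8778 + (184766 - C))/((72556 + q) + 144994) = (-8778 + (184766 - 1*1108944))/((72556 + 72597) + 144994) = (-8778 + (184766 - 1108944))/(145153 + 144994) = (-8778 - 924178)/290147 = -932956*1/290147 = -932956/290147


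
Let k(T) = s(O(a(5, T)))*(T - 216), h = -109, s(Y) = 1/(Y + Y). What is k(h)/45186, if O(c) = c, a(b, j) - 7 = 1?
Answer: -325/722976 ≈ -0.00044953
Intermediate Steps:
a(b, j) = 8 (a(b, j) = 7 + 1 = 8)
s(Y) = 1/(2*Y)
k(T) = -27/2 + T/16 (k(T) = ((1/2)/8)*(T - 216) = ((1/2)*(1/8))*(-216 + T) = (-216 + T)/16 = -27/2 + T/16)
k(h)/45186 = (-27/2 + (1/16)*(-109))/45186 = (-27/2 - 109/16)*(1/45186) = -325/16*1/45186 = -325/722976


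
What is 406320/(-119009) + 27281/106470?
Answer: -40014205871/12670888230 ≈ -3.1580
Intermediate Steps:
406320/(-119009) + 27281/106470 = 406320*(-1/119009) + 27281*(1/106470) = -406320/119009 + 27281/106470 = -40014205871/12670888230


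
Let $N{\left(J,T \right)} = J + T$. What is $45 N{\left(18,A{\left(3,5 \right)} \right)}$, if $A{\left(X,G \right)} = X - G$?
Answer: $720$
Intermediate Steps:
$45 N{\left(18,A{\left(3,5 \right)} \right)} = 45 \left(18 + \left(3 - 5\right)\right) = 45 \left(18 - 2\right) = 45 \cdot 16 = 720$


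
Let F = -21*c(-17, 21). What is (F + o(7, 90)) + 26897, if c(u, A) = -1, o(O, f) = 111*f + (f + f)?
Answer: 37088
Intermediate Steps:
o(O, f) = 113*f (o(O, f) = 111*f + 2*f = 113*f)
F = 21 (F = -21*(-1) = 21)
(F + o(7, 90)) + 26897 = (21 + 113*90) + 26897 = (21 + 10170) + 26897 = 10191 + 26897 = 37088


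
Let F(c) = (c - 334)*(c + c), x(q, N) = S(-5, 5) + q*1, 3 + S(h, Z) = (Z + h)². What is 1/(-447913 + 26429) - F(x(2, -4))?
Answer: -282394281/421484 ≈ -670.00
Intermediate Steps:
S(h, Z) = -3 + (Z + h)²
x(q, N) = -3 + q (x(q, N) = (-3 + (5 - 5)²) + q*1 = (-3 + 0²) + q = (-3 + 0) + q = -3 + q)
F(c) = 2*c*(-334 + c) (F(c) = (-334 + c)*(2*c) = 2*c*(-334 + c))
1/(-447913 + 26429) - F(x(2, -4)) = 1/(-447913 + 26429) - 2*(-3 + 2)*(-334 + (-3 + 2)) = 1/(-421484) - 2*(-1)*(-334 - 1) = -1/421484 - 2*(-1)*(-335) = -1/421484 - 1*670 = -1/421484 - 670 = -282394281/421484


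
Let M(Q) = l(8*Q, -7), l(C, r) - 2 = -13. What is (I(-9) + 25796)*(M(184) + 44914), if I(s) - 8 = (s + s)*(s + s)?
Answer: 1173225584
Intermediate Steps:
l(C, r) = -11 (l(C, r) = 2 - 13 = -11)
I(s) = 8 + 4*s² (I(s) = 8 + (s + s)*(s + s) = 8 + (2*s)*(2*s) = 8 + 4*s²)
M(Q) = -11
(I(-9) + 25796)*(M(184) + 44914) = ((8 + 4*(-9)²) + 25796)*(-11 + 44914) = ((8 + 4*81) + 25796)*44903 = ((8 + 324) + 25796)*44903 = (332 + 25796)*44903 = 26128*44903 = 1173225584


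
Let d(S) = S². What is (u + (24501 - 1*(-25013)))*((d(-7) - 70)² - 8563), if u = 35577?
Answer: -691109102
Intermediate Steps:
(u + (24501 - 1*(-25013)))*((d(-7) - 70)² - 8563) = (35577 + (24501 - 1*(-25013)))*(((-7)² - 70)² - 8563) = (35577 + (24501 + 25013))*((49 - 70)² - 8563) = (35577 + 49514)*((-21)² - 8563) = 85091*(441 - 8563) = 85091*(-8122) = -691109102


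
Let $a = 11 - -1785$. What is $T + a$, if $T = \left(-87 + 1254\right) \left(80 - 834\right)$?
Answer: $-878122$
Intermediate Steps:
$T = -879918$ ($T = 1167 \left(-754\right) = -879918$)
$a = 1796$ ($a = 11 + 1785 = 1796$)
$T + a = -879918 + 1796 = -878122$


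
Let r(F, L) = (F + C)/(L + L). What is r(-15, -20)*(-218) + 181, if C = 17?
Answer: 1919/10 ≈ 191.90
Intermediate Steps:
r(F, L) = (17 + F)/(2*L) (r(F, L) = (F + 17)/(L + L) = (17 + F)/((2*L)) = (17 + F)*(1/(2*L)) = (17 + F)/(2*L))
r(-15, -20)*(-218) + 181 = ((½)*(17 - 15)/(-20))*(-218) + 181 = ((½)*(-1/20)*2)*(-218) + 181 = -1/20*(-218) + 181 = 109/10 + 181 = 1919/10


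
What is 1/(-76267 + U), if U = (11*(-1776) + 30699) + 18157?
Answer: -1/46947 ≈ -2.1301e-5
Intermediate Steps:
U = 29320 (U = (-19536 + 30699) + 18157 = 11163 + 18157 = 29320)
1/(-76267 + U) = 1/(-76267 + 29320) = 1/(-46947) = -1/46947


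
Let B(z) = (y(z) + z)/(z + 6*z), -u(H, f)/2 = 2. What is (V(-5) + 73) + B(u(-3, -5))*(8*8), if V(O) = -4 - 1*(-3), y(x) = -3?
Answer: 88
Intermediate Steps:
V(O) = -1 (V(O) = -4 + 3 = -1)
u(H, f) = -4 (u(H, f) = -2*2 = -4)
B(z) = (-3 + z)/(7*z) (B(z) = (-3 + z)/(z + 6*z) = (-3 + z)/((7*z)) = (-3 + z)*(1/(7*z)) = (-3 + z)/(7*z))
(V(-5) + 73) + B(u(-3, -5))*(8*8) = (-1 + 73) + ((1/7)*(-3 - 4)/(-4))*(8*8) = 72 + ((1/7)*(-1/4)*(-7))*64 = 72 + (1/4)*64 = 72 + 16 = 88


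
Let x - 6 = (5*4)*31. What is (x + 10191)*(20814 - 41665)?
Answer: -225545267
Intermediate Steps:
x = 626 (x = 6 + (5*4)*31 = 6 + 20*31 = 6 + 620 = 626)
(x + 10191)*(20814 - 41665) = (626 + 10191)*(20814 - 41665) = 10817*(-20851) = -225545267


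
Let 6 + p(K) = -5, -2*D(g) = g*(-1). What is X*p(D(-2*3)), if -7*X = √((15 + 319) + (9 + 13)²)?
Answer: 11*√818/7 ≈ 44.944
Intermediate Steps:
D(g) = g/2 (D(g) = -g*(-1)/2 = -(-1)*g/2 = g/2)
X = -√818/7 (X = -√((15 + 319) + (9 + 13)²)/7 = -√(334 + 22²)/7 = -√(334 + 484)/7 = -√818/7 ≈ -4.0858)
p(K) = -11 (p(K) = -6 - 5 = -11)
X*p(D(-2*3)) = -√818/7*(-11) = 11*√818/7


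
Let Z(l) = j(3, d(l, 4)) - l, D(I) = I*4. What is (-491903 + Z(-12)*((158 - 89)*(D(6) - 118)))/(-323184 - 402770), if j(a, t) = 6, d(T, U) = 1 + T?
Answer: 608651/725954 ≈ 0.83842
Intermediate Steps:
D(I) = 4*I
Z(l) = 6 - l
(-491903 + Z(-12)*((158 - 89)*(D(6) - 118)))/(-323184 - 402770) = (-491903 + (6 - 1*(-12))*((158 - 89)*(4*6 - 118)))/(-323184 - 402770) = (-491903 + (6 + 12)*(69*(24 - 118)))/(-725954) = (-491903 + 18*(69*(-94)))*(-1/725954) = (-491903 + 18*(-6486))*(-1/725954) = (-491903 - 116748)*(-1/725954) = -608651*(-1/725954) = 608651/725954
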